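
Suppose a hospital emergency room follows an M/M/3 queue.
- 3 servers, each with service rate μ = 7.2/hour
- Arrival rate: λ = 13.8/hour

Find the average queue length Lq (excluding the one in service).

Traffic intensity: ρ = λ/(cμ) = 13.8/(3×7.2) = 0.6389
Since ρ = 0.6389 < 1, system is stable.
Offered load a = λ/μ = cρ = 13.8/7.2 = 1.9167
P₀ = [ Σₙ₌₀^2 aⁿ/n! + a^3/(3!(1-ρ)) ]⁻¹
Σ = a^0/0! + a^1/1! + a^2/2! = 1.0000 + 1.9167 + 1.8368 = 4.7535
a^3/(3!(1-ρ)) = 7.0411/(6 × 0.36111) = 3.2497
P₀ = 1/(4.753472 + 3.249733) = 0.1249
Lq = P₀·a^3·ρ / (3!(1-ρ)²) = 0.12495 × 7.0411 × 0.63889 / (6 × 0.13040) = 0.7184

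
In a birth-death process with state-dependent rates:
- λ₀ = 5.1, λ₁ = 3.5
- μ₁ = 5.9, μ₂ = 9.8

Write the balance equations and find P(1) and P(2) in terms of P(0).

Balance equations:
State 0: λ₀P₀ = μ₁P₁ → P₁ = (λ₀/μ₁)P₀ = (5.1/5.9)P₀ = 0.8644P₀
State 1: P₂ = (λ₀λ₁)/(μ₁μ₂)P₀ = (5.1×3.5)/(5.9×9.8)P₀ = 0.3087P₀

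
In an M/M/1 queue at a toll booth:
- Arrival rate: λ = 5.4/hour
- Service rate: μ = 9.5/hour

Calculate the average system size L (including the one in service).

ρ = λ/μ = 5.4/9.5 = 0.5684
For M/M/1: L = λ/(μ-λ)
L = 5.4/(9.5-5.4) = 5.4/4.10
L = 1.3171 vehicles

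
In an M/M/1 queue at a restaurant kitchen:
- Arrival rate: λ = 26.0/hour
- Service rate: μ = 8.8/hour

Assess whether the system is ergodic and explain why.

Stability requires ρ = λ/(cμ) < 1
ρ = 26.0/(1 × 8.8) = 26.0/8.80 = 2.9545
Since 2.9545 ≥ 1, the system is UNSTABLE.
Queue grows without bound. Need μ > λ = 26.0.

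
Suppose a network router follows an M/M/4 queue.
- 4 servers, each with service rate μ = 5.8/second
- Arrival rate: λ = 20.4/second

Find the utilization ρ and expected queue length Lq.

Traffic intensity: ρ = λ/(cμ) = 20.4/(4×5.8) = 0.8793
Since ρ = 0.8793 < 1, system is stable.
Offered load a = λ/μ = cρ = 20.4/5.8 = 3.5172
P₀ = [ Σₙ₌₀^3 aⁿ/n! + a^4/(4!(1-ρ)) ]⁻¹
Σ = a^0/0! + a^1/1! + a^2/2! + a^3/3! = 1.0000 + 3.5172 + 6.1855 + 7.2520 = 17.9547
a^4/(4!(1-ρ)) = 153.0413/(24 × 0.1206897) = 52.8357
P₀ = 1/(17.9547 + 52.8357) = 0.01413
Lq = P₀·a^4·ρ / (4!(1-ρ)²) = 0.0141262 × 153.0413 × 0.879310 / (24 × 0.0145660) = 5.4378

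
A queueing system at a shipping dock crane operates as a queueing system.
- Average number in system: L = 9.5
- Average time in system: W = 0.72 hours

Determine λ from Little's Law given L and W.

Little's Law: L = λW, so λ = L/W
λ = 9.5/0.72 = 13.1944 containers/hour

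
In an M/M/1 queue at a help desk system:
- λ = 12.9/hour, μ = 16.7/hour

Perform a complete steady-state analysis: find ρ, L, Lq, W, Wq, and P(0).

Step 1: ρ = λ/μ = 12.9/16.7 = 0.7725
Step 2: L = λ/(μ-λ) = 12.9/3.80 = 3.3947
Step 3: Lq = λ²/(μ(μ-λ)) = 166.41/(16.7×3.80) = 2.6223
Step 4: W = 1/(μ-λ) = 1/3.80 = 0.263158
Step 5: Wq = λ/(μ(μ-λ)) = 12.9/(16.7×3.80) = 0.2033
Step 6: P(0) = 1-ρ = 0.2275
Verify: L = λW = 12.9×0.263158 = 3.3947 ✔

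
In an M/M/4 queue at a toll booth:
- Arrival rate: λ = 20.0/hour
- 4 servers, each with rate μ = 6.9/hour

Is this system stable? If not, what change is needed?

Stability requires ρ = λ/(cμ) < 1
ρ = 20.0/(4 × 6.9) = 20.0/27.60 = 0.7246
Since 0.7246 < 1, the system is STABLE.
The servers are busy 72.46% of the time.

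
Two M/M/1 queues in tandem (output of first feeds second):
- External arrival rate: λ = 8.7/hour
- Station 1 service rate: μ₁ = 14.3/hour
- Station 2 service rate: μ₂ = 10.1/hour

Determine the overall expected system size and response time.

By Jackson's theorem, each station behaves as independent M/M/1.
Station 1: ρ₁ = 8.7/14.3 = 0.6084, L₁ = ρ₁/(1-ρ₁) = λ/(μ₁-λ) = 8.7/5.60 = 1.5536
Station 2: ρ₂ = 8.7/10.1 = 0.8614, L₂ = ρ₂/(1-ρ₂) = λ/(μ₂-λ) = 8.7/1.40 = 6.2143
Total: L = L₁ + L₂ = 1.5536 + 6.2143 = 7.7679
W = L/λ = 7.7679/8.7 = 0.8929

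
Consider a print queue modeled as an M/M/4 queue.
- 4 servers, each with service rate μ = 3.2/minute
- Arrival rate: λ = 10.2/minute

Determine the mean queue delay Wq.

Traffic intensity: ρ = λ/(cμ) = 10.2/(4×3.2) = 0.7969
Since ρ = 0.7969 < 1, system is stable.
Offered load a = λ/μ = cρ = 10.2/3.2 = 3.1875
P₀ = [ Σₙ₌₀^3 aⁿ/n! + a^4/(4!(1-ρ)) ]⁻¹
Σ = a^0/0! + a^1/1! + a^2/2! + a^3/3! = 1.0000 + 3.1875 + 5.0801 + 5.3976 = 14.6652
a^4/(4!(1-ρ)) = 103.2288/(24 × 0.203125) = 21.1751
P₀ = 1/(14.6652 + 21.1751) = 0.02790
Lq = P₀·a^4·ρ / (4!(1-ρ)²) = 0.02790 × 103.2288 × 0.7969 / (24 × 0.04126) = 2.3178
Wq = Lq/λ = 2.3178/10.2 = 0.2272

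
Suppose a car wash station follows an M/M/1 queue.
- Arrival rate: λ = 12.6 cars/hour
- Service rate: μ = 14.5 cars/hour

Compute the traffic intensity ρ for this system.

Server utilization: ρ = λ/μ
ρ = 12.6/14.5 = 0.8690
The server is busy 86.90% of the time.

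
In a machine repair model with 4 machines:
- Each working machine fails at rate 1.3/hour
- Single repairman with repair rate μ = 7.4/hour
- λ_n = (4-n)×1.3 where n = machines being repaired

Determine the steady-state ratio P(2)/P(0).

P(2)/P(0) = ∏_{i=0}^{2-1} λ_i/μ_{i+1}
= (4-0)×1.3/7.4 × (4-1)×1.3/7.4
= 0.3703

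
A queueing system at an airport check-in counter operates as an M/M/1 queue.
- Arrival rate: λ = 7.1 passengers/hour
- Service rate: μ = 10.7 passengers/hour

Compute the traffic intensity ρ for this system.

Server utilization: ρ = λ/μ
ρ = 7.1/10.7 = 0.6636
The server is busy 66.36% of the time.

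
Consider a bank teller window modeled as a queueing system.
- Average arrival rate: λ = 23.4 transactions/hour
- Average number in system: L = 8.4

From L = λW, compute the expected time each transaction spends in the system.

Little's Law: L = λW, so W = L/λ
W = 8.4/23.4 = 0.3590 hours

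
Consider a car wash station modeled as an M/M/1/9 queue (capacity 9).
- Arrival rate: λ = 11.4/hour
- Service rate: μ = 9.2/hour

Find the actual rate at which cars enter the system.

ρ = λ/μ = 11.4/9.2 = 1.23913
P₀ = (1-ρ)/(1-ρ^(K+1)) = (1-1.23913)/(1-1.23913^10) = -0.23913/-7.5343 = 0.03174
P_K = P₀×ρ^K = 0.03174 × 1.23913^9 = 0.03174 × 6.8873 = 0.2186
λ_eff = λ(1-P_K) = 11.4 × (1 - 0.2186) = 11.4 × 0.7814 = 8.9080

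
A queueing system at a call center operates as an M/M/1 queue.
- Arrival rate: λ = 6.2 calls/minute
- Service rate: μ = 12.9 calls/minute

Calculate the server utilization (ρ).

Server utilization: ρ = λ/μ
ρ = 6.2/12.9 = 0.4806
The server is busy 48.06% of the time.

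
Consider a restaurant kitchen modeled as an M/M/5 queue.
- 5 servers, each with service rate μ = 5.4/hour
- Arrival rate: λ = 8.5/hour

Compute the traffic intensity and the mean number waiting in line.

Traffic intensity: ρ = λ/(cμ) = 8.5/(5×5.4) = 0.3148
Since ρ = 0.3148 < 1, system is stable.
Offered load a = λ/μ = cρ = 8.5/5.4 = 1.5741
P₀ = [ Σₙ₌₀^4 aⁿ/n! + a^5/(5!(1-ρ)) ]⁻¹
Σ = a^0/0! + a^1/1! + a^2/2! + a^3/3! + a^4/4! = 1.00000 + 1.57407 + 1.23885 + 0.650016 + 0.255793 = 4.7187
a^5/(5!(1-ρ)) = 9.6633/(120 × 0.6852) = 0.1175
P₀ = 1/(4.7187 + 0.1175) = 0.2068
Lq = P₀·a^5·ρ / (5!(1-ρ)²) = 0.2068 × 9.6633 × 0.3148 / (120 × 0.4695) = 0.01117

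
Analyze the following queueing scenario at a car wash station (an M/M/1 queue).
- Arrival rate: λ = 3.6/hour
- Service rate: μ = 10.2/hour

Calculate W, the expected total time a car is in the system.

First, compute utilization: ρ = λ/μ = 3.6/10.2 = 0.3529
For M/M/1: W = 1/(μ-λ)
W = 1/(10.2-3.6) = 1/6.60
W = 0.1515 hours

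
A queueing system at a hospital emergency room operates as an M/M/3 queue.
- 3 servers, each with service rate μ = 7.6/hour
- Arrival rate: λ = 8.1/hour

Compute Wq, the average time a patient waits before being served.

Traffic intensity: ρ = λ/(cμ) = 8.1/(3×7.6) = 0.3553
Since ρ = 0.3553 < 1, system is stable.
Offered load a = λ/μ = cρ = 8.1/7.6 = 1.0658
P₀ = [ Σₙ₌₀^2 aⁿ/n! + a^3/(3!(1-ρ)) ]⁻¹
Σ = a^0/0! + a^1/1! + a^2/2! = 1.00000 + 1.06579 + 0.567954 = 2.6337
a^3/(3!(1-ρ)) = 1.2106/(6 × 0.6447) = 0.3130
P₀ = 1/(2.6337 + 0.3130) = 0.3394
Lq = P₀·a^3·ρ / (3!(1-ρ)²) = 0.33936 × 1.2106 × 0.35526 / (6 × 0.41569) = 0.05852
Wq = Lq/λ = 0.05852/8.1 = 0.007225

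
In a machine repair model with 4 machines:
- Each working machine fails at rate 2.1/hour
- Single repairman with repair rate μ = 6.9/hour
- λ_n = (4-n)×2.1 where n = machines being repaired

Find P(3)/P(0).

P(3)/P(0) = ∏_{i=0}^{3-1} λ_i/μ_{i+1}
= (4-0)×2.1/6.9 × (4-1)×2.1/6.9 × (4-2)×2.1/6.9
= 0.6766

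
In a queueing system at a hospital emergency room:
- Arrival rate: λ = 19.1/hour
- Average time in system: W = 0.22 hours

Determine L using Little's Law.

Little's Law: L = λW
L = 19.1 × 0.22 = 4.2020 patients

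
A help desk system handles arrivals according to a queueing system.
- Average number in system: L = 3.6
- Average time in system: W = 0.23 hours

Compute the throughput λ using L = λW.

Little's Law: L = λW, so λ = L/W
λ = 3.6/0.23 = 15.6522 tickets/hour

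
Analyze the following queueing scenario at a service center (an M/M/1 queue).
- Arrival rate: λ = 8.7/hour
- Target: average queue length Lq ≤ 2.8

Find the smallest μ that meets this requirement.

For M/M/1: Lq = λ²/(μ(μ-λ))
Need Lq ≤ 2.8, i.e. μ(μ-λ) ≥ λ²/2.8
μ² - 8.7μ - 75.69/2.8 ≥ 0  →  μ² - 8.7μ - 27.03214 ≥ 0
Quadratic formula (positive root): μ = [λ + √(λ² + 4×27.03214)]/2
Discriminant: 75.69 + 4×27.03214 = 183.8186, √183.8186 = 13.5580
μ ≥ (8.7 + 13.5580)/2 = 11.1290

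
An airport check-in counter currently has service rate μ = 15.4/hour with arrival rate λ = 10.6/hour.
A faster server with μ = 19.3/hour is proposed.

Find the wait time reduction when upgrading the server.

System 1: ρ₁ = 10.6/15.4 = 0.6883, W₁ = 1/(15.4-10.6) = 0.20833
System 2: ρ₂ = 10.6/19.3 = 0.5492, W₂ = 1/(19.3-10.6) = 0.11494
Improvement: (W₁-W₂)/W₁ = (0.20833-0.11494)/0.20833 = 44.83%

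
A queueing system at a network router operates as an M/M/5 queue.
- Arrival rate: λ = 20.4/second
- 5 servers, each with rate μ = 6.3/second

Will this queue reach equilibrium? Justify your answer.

Stability requires ρ = λ/(cμ) < 1
ρ = 20.4/(5 × 6.3) = 20.4/31.50 = 0.6476
Since 0.6476 < 1, the system is STABLE.
The servers are busy 64.76% of the time.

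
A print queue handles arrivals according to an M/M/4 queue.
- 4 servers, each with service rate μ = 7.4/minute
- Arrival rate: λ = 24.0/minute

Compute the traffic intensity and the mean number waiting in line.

Traffic intensity: ρ = λ/(cμ) = 24.0/(4×7.4) = 0.8108
Since ρ = 0.8108 < 1, system is stable.
Offered load a = λ/μ = cρ = 24.0/7.4 = 3.2432
P₀ = [ Σₙ₌₀^3 aⁿ/n! + a^4/(4!(1-ρ)) ]⁻¹
Σ = a^0/0! + a^1/1! + a^2/2! + a^3/3! = 1.00000 + 3.24324 + 5.25931 + 5.68574 = 15.1883
a^4/(4!(1-ρ)) = 110.6415/(24 × 0.189189) = 24.3675
P₀ = 1/(15.1883 + 24.3675) = 0.02528
Lq = P₀·a^4·ρ / (4!(1-ρ)²) = 0.025281 × 110.6415 × 0.81081 / (24 × 0.035793) = 2.6401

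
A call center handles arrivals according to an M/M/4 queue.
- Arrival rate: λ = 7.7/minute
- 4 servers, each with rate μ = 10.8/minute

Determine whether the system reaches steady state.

Stability requires ρ = λ/(cμ) < 1
ρ = 7.7/(4 × 10.8) = 7.7/43.20 = 0.1782
Since 0.1782 < 1, the system is STABLE.
The servers are busy 17.82% of the time.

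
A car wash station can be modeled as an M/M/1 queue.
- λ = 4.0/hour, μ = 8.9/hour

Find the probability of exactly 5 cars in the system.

ρ = λ/μ = 4.0/8.9 = 0.44944
P(n) = (1-ρ)ρⁿ
P(5) = (1-0.44944) × 0.44944^5
P(5) = 0.5506 × 0.01834
P(5) = 0.01010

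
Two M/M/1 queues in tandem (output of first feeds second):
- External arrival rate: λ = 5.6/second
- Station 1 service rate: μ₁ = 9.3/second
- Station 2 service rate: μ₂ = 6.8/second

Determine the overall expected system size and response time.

By Jackson's theorem, each station behaves as independent M/M/1.
Station 1: ρ₁ = 5.6/9.3 = 0.6022, L₁ = ρ₁/(1-ρ₁) = λ/(μ₁-λ) = 5.6/3.70 = 1.5135
Station 2: ρ₂ = 5.6/6.8 = 0.8235, L₂ = ρ₂/(1-ρ₂) = λ/(μ₂-λ) = 5.6/1.20 = 4.6667
Total: L = L₁ + L₂ = 1.5135 + 4.6667 = 6.1802
W = L/λ = 6.1802/5.6 = 1.1036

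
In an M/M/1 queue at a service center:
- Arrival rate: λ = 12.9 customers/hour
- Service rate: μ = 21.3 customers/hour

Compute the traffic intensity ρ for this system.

Server utilization: ρ = λ/μ
ρ = 12.9/21.3 = 0.6056
The server is busy 60.56% of the time.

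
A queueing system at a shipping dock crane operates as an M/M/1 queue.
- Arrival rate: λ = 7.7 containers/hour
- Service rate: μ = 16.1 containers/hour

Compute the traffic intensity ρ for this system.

Server utilization: ρ = λ/μ
ρ = 7.7/16.1 = 0.4783
The server is busy 47.83% of the time.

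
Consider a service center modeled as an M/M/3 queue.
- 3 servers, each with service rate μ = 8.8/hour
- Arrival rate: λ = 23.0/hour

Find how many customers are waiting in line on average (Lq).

Traffic intensity: ρ = λ/(cμ) = 23.0/(3×8.8) = 0.8712
Since ρ = 0.8712 < 1, system is stable.
Offered load a = λ/μ = cρ = 23.0/8.8 = 2.6136
P₀ = [ Σₙ₌₀^2 aⁿ/n! + a^3/(3!(1-ρ)) ]⁻¹
Σ = a^0/0! + a^1/1! + a^2/2! = 1.00000 + 2.61364 + 3.41555 = 7.0292
a^3/(3!(1-ρ)) = 17.8540/(6 × 0.128788) = 23.1052
P₀ = 1/(7.0292 + 23.1052) = 0.03318
Lq = P₀·a^3·ρ / (3!(1-ρ)²) = 0.0331847 × 17.8540 × 0.871212 / (6 × 0.0165863) = 5.1868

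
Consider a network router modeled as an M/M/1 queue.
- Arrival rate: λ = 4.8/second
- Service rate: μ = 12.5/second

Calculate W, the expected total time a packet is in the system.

First, compute utilization: ρ = λ/μ = 4.8/12.5 = 0.3840
For M/M/1: W = 1/(μ-λ)
W = 1/(12.5-4.8) = 1/7.70
W = 0.1299 seconds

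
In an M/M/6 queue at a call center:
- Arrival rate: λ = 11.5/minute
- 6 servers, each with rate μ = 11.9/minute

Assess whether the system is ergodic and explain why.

Stability requires ρ = λ/(cμ) < 1
ρ = 11.5/(6 × 11.9) = 11.5/71.40 = 0.1611
Since 0.1611 < 1, the system is STABLE.
The servers are busy 16.11% of the time.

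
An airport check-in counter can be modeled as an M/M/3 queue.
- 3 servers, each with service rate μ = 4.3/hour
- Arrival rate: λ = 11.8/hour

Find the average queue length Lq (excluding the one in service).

Traffic intensity: ρ = λ/(cμ) = 11.8/(3×4.3) = 0.9147
Since ρ = 0.9147 < 1, system is stable.
Offered load a = λ/μ = cρ = 11.8/4.3 = 2.7442
P₀ = [ Σₙ₌₀^2 aⁿ/n! + a^3/(3!(1-ρ)) ]⁻¹
Σ = a^0/0! + a^1/1! + a^2/2! = 1.0000 + 2.7442 + 3.7653 = 7.5095
a^3/(3!(1-ρ)) = 20.6652/(6 × 0.085271) = 40.3912
P₀ = 1/(7.5095 + 40.3912) = 0.02088
Lq = P₀·a^3·ρ / (3!(1-ρ)²) = 0.0208766 × 20.6652 × 0.914729 / (6 × 0.00727120) = 9.0455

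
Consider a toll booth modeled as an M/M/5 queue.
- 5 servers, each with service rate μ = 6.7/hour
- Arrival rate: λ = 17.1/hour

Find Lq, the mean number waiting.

Traffic intensity: ρ = λ/(cμ) = 17.1/(5×6.7) = 0.5104
Since ρ = 0.5104 < 1, system is stable.
Offered load a = λ/μ = cρ = 17.1/6.7 = 2.5522
P₀ = [ Σₙ₌₀^4 aⁿ/n! + a^5/(5!(1-ρ)) ]⁻¹
Σ = a^0/0! + a^1/1! + a^2/2! + a^3/3! + a^4/4! = 1.0000 + 2.5522 + 3.2570 + 2.7708 + 1.7680 = 11.3480
a^5/(5!(1-ρ)) = 108.2945/(120 × 0.48955) = 1.8434
P₀ = 1/(11.3480 + 1.8434) = 0.07581
Lq = P₀·a^5·ρ / (5!(1-ρ)²) = 0.07581 × 108.2945 × 0.5104 / (120 × 0.2397) = 0.1457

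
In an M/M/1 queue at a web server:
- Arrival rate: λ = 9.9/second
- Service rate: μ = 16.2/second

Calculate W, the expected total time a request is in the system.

First, compute utilization: ρ = λ/μ = 9.9/16.2 = 0.6111
For M/M/1: W = 1/(μ-λ)
W = 1/(16.2-9.9) = 1/6.30
W = 0.1587 seconds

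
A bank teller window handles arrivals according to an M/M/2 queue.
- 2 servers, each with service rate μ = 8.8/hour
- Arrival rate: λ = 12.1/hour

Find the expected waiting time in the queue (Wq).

Traffic intensity: ρ = λ/(cμ) = 12.1/(2×8.8) = 0.6875
Since ρ = 0.6875 < 1, system is stable.
Offered load a = λ/μ = cρ = 12.1/8.8 = 1.3750
P₀ = [ Σₙ₌₀^1 aⁿ/n! + a^2/(2!(1-ρ)) ]⁻¹
Σ = a^0/0! + a^1/1! = 1.0000 + 1.3750 = 2.3750
a^2/(2!(1-ρ)) = 1.8906/(2 × 0.3125) = 3.0250
P₀ = 1/(2.3750 + 3.0250) = 0.1852
Lq = P₀·a^2·ρ / (2!(1-ρ)²) = 0.1852 × 1.8906 × 0.6875 / (2 × 0.09766) = 1.2324
Wq = Lq/λ = 1.2324/12.1 = 0.1019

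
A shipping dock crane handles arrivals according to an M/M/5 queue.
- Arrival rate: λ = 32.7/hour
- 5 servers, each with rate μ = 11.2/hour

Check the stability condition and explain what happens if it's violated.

Stability requires ρ = λ/(cμ) < 1
ρ = 32.7/(5 × 11.2) = 32.7/56.00 = 0.5839
Since 0.5839 < 1, the system is STABLE.
The servers are busy 58.39% of the time.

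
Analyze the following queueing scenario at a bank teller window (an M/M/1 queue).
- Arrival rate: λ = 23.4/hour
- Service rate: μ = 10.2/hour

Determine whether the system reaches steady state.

Stability requires ρ = λ/(cμ) < 1
ρ = 23.4/(1 × 10.2) = 23.4/10.20 = 2.2941
Since 2.2941 ≥ 1, the system is UNSTABLE.
Queue grows without bound. Need μ > λ = 23.4.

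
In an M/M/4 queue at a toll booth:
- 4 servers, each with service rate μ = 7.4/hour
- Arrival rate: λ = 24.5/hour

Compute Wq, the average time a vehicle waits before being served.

Traffic intensity: ρ = λ/(cμ) = 24.5/(4×7.4) = 0.8277
Since ρ = 0.8277 < 1, system is stable.
Offered load a = λ/μ = cρ = 24.5/7.4 = 3.3108
P₀ = [ Σₙ₌₀^3 aⁿ/n! + a^4/(4!(1-ρ)) ]⁻¹
Σ = a^0/0! + a^1/1! + a^2/2! + a^3/3! = 1.0000 + 3.3108 + 5.4807 + 6.0486 = 15.8401
a^4/(4!(1-ρ)) = 120.1538/(24 × 0.1722973) = 29.0568
P₀ = 1/(15.8401 + 29.0568) = 0.02227
Lq = P₀·a^4·ρ / (4!(1-ρ)²) = 0.022273 × 120.1538 × 0.82770 / (24 × 0.029686) = 3.1090
Wq = Lq/λ = 3.1090/24.5 = 0.1269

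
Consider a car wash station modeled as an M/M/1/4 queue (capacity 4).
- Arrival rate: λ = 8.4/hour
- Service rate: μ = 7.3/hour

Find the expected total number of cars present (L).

ρ = λ/μ = 8.4/7.3 = 1.15068
P₀ = (1-ρ)/(1-ρ^(K+1)) = (1-1.15068)/(1-1.15068^5) = -0.1507/-1.0173 = 0.1481
P_K = P₀×ρ^K = 0.14812 × 1.15068^4 = 0.14812 × 1.7531 = 0.2597
L = ρ[1 - (K+1)ρ^K + Kρ^(K+1)] / [(1-ρ)(1-ρ^(K+1))]
L = 1.15068 × (1 - 5×1.753147 + 4×2.017311) / ((1 - 1.15068) × (1 - 2.017311)) = 2.2783 cars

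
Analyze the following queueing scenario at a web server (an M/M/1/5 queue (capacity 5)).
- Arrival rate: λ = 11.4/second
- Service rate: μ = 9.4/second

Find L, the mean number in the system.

ρ = λ/μ = 11.4/9.4 = 1.21277
P₀ = (1-ρ)/(1-ρ^(K+1)) = (1-1.21277)/(1-1.21277^6) = -0.21277/-2.1818 = 0.09752
P_K = P₀×ρ^K = 0.09752 × 1.21277^5 = 0.09752 × 2.6236 = 0.2559
L = ρ[1 - (K+1)ρ^K + Kρ^(K+1)] / [(1-ρ)(1-ρ^(K+1))]
L = 1.21277 × (1 - 6×2.623567 + 5×3.181784) / ((1 - 1.21277) × (1 - 3.181784)) = 3.0501 requests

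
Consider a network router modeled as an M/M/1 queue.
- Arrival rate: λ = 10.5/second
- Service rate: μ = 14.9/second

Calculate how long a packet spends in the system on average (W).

First, compute utilization: ρ = λ/μ = 10.5/14.9 = 0.7047
For M/M/1: W = 1/(μ-λ)
W = 1/(14.9-10.5) = 1/4.40
W = 0.2273 seconds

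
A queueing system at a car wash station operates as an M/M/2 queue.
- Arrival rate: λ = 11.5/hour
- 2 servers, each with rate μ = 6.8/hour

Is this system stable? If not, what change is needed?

Stability requires ρ = λ/(cμ) < 1
ρ = 11.5/(2 × 6.8) = 11.5/13.60 = 0.8456
Since 0.8456 < 1, the system is STABLE.
The servers are busy 84.56% of the time.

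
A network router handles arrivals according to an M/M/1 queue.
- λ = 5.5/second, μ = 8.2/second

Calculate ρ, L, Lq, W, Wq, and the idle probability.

Step 1: ρ = λ/μ = 5.5/8.2 = 0.6707
Step 2: L = λ/(μ-λ) = 5.5/2.70 = 2.0370
Step 3: Lq = λ²/(μ(μ-λ)) = 30.25/(8.2×2.70) = 1.3663
Step 4: W = 1/(μ-λ) = 1/2.70 = 0.37037
Step 5: Wq = λ/(μ(μ-λ)) = 5.5/(8.2×2.70) = 0.2484
Step 6: P(0) = 1-ρ = 0.3293
Verify: L = λW = 5.5×0.37037 = 2.0370 ✔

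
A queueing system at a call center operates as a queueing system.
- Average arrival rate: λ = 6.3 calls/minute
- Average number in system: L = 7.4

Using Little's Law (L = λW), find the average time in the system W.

Little's Law: L = λW, so W = L/λ
W = 7.4/6.3 = 1.1746 minutes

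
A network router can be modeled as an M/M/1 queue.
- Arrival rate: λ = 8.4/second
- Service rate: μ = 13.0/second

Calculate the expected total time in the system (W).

First, compute utilization: ρ = λ/μ = 8.4/13.0 = 0.6462
For M/M/1: W = 1/(μ-λ)
W = 1/(13.0-8.4) = 1/4.60
W = 0.2174 seconds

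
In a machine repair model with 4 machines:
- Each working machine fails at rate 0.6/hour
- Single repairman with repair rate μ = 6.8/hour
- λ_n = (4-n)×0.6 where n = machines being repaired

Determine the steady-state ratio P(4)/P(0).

P(4)/P(0) = ∏_{i=0}^{4-1} λ_i/μ_{i+1}
= (4-0)×0.6/6.8 × (4-1)×0.6/6.8 × (4-2)×0.6/6.8 × (4-3)×0.6/6.8
= 0.001455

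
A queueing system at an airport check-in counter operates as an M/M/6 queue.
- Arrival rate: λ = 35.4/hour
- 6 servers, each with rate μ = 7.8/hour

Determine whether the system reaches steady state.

Stability requires ρ = λ/(cμ) < 1
ρ = 35.4/(6 × 7.8) = 35.4/46.80 = 0.7564
Since 0.7564 < 1, the system is STABLE.
The servers are busy 75.64% of the time.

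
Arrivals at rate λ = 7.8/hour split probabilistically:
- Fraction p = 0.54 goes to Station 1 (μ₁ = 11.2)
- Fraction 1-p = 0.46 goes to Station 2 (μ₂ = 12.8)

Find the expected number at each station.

Effective rates: λ₁ = 7.8×0.54 = 4.212, λ₂ = 7.8×0.46 = 3.588
Station 1: ρ₁ = 4.212/11.2 = 0.37607, L₁ = ρ₁/(1-ρ₁) = 0.37607/(1-0.37607) = 0.6027
Station 2: ρ₂ = 3.588/12.8 = 0.2803, L₂ = ρ₂/(1-ρ₂) = 0.2803/(1-0.2803) = 0.3895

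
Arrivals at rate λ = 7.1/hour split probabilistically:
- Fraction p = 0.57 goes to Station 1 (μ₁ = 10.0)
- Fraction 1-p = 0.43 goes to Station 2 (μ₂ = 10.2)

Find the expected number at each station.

Effective rates: λ₁ = 7.1×0.57 = 4.047, λ₂ = 7.1×0.43 = 3.053
Station 1: ρ₁ = 4.047/10.0 = 0.4047, L₁ = ρ₁/(1-ρ₁) = 0.4047/(1-0.4047) = 0.6798
Station 2: ρ₂ = 3.053/10.2 = 0.29931, L₂ = ρ₂/(1-ρ₂) = 0.29931/(1-0.29931) = 0.4272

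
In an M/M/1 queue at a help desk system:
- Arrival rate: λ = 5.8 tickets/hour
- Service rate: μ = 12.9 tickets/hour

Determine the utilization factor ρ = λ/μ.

Server utilization: ρ = λ/μ
ρ = 5.8/12.9 = 0.4496
The server is busy 44.96% of the time.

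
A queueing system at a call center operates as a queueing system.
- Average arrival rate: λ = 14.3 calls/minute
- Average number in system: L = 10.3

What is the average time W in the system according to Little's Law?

Little's Law: L = λW, so W = L/λ
W = 10.3/14.3 = 0.7203 minutes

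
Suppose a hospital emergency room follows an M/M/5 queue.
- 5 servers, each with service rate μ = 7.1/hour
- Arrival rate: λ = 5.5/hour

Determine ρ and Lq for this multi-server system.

Traffic intensity: ρ = λ/(cμ) = 5.5/(5×7.1) = 0.1549
Since ρ = 0.1549 < 1, system is stable.
Offered load a = λ/μ = cρ = 5.5/7.1 = 0.7746
P₀ = [ Σₙ₌₀^4 aⁿ/n! + a^5/(5!(1-ρ)) ]⁻¹
Σ = a^0/0! + a^1/1! + a^2/2! + a^3/3! + a^4/4! = 1.0000 + 0.77465 + 0.30004 + 0.077475 + 0.015004 = 2.1672
a^5/(5!(1-ρ)) = 0.27895/(120 × 0.84507) = 0.002751
P₀ = 1/(2.1672 + 0.002751) = 0.4608
Lq = P₀·a^5·ρ / (5!(1-ρ)²) = 0.46085 × 0.27895 × 0.15493 / (120 × 0.71414) = 0.0002324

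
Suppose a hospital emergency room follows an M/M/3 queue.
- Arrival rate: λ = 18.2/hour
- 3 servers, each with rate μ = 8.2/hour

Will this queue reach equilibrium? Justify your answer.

Stability requires ρ = λ/(cμ) < 1
ρ = 18.2/(3 × 8.2) = 18.2/24.60 = 0.7398
Since 0.7398 < 1, the system is STABLE.
The servers are busy 73.98% of the time.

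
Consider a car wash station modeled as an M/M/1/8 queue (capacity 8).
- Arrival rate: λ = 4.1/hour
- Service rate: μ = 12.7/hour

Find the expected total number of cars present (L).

ρ = λ/μ = 4.1/12.7 = 0.322835
P₀ = (1-ρ)/(1-ρ^(K+1)) = (1-0.322835)/(1-0.322835^9) = 0.6772/1.0000 = 0.6772
P_K = P₀×ρ^K = 0.67719 × 0.322835^8 = 0.67719 × 0.00011799 = 0.00007990
L = ρ[1 - (K+1)ρ^K + Kρ^(K+1)] / [(1-ρ)(1-ρ^(K+1))]
L = 0.322835 × (1 - 9×0.0001180 + 8×0.00003809) / ((1 - 0.322835) × (1 - 0.00003809)) = 0.4764 cars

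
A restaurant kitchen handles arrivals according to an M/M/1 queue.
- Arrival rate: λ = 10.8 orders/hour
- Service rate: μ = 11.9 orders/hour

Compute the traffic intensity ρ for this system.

Server utilization: ρ = λ/μ
ρ = 10.8/11.9 = 0.9076
The server is busy 90.76% of the time.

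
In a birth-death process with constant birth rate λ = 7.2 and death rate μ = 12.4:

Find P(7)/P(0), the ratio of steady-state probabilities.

For constant rates: P(n)/P(0) = (λ/μ)^n
P(7)/P(0) = (7.2/12.4)^7 = 0.58065^7 = 0.02225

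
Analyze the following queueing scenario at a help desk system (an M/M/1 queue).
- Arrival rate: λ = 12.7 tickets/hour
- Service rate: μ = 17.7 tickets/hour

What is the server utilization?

Server utilization: ρ = λ/μ
ρ = 12.7/17.7 = 0.7175
The server is busy 71.75% of the time.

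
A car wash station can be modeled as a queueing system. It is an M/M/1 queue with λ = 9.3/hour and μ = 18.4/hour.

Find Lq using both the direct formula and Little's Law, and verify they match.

Method 1 (direct): Lq = λ²/(μ(μ-λ)) = 86.49/(18.4 × 9.10) = 0.5165

Method 2 (Little's Law):
W = 1/(μ-λ) = 1/9.10 = 0.10989
Wq = W - 1/μ = 0.10989 - 0.054348 = 0.05554
Lq = λWq = 9.3 × 0.05554 = 0.5165 ✔ (matches Method 1)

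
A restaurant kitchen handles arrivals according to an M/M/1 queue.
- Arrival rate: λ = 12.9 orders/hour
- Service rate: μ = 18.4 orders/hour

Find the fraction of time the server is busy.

Server utilization: ρ = λ/μ
ρ = 12.9/18.4 = 0.7011
The server is busy 70.11% of the time.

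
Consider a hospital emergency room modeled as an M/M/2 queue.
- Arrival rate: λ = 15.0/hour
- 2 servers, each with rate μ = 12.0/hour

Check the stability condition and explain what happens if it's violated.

Stability requires ρ = λ/(cμ) < 1
ρ = 15.0/(2 × 12.0) = 15.0/24.00 = 0.6250
Since 0.6250 < 1, the system is STABLE.
The servers are busy 62.50% of the time.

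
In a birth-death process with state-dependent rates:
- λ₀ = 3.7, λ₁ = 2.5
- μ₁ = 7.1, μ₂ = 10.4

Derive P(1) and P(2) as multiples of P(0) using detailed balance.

Balance equations:
State 0: λ₀P₀ = μ₁P₁ → P₁ = (λ₀/μ₁)P₀ = (3.7/7.1)P₀ = 0.5211P₀
State 1: P₂ = (λ₀λ₁)/(μ₁μ₂)P₀ = (3.7×2.5)/(7.1×10.4)P₀ = 0.1253P₀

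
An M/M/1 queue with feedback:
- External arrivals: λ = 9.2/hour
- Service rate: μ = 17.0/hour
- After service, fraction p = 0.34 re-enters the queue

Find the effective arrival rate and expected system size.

Effective arrival rate: λ_eff = λ/(1-p) = 9.2/(1-0.34) = 9.2/0.66 = 13.9393939
ρ = λ_eff/μ = 13.9393939/17.0 = 0.8199643
L = ρ/(1-ρ) = 0.8199643/(1-0.8199643) = 4.5545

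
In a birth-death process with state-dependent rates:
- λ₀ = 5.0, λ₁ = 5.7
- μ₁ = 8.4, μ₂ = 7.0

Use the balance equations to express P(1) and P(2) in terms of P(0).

Balance equations:
State 0: λ₀P₀ = μ₁P₁ → P₁ = (λ₀/μ₁)P₀ = (5.0/8.4)P₀ = 0.5952P₀
State 1: P₂ = (λ₀λ₁)/(μ₁μ₂)P₀ = (5.0×5.7)/(8.4×7.0)P₀ = 0.4847P₀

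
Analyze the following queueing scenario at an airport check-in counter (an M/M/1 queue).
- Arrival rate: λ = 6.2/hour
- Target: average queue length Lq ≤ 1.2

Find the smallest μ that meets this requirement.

For M/M/1: Lq = λ²/(μ(μ-λ))
Need Lq ≤ 1.2, i.e. μ(μ-λ) ≥ λ²/1.2
μ² - 6.2μ - 38.44/1.2 ≥ 0  →  μ² - 6.2μ - 32.03333 ≥ 0
Quadratic formula (positive root): μ = [λ + √(λ² + 4×32.03333)]/2
Discriminant: 38.44 + 4×32.03333 = 166.5733, √166.5733 = 12.9063
μ ≥ (6.2 + 12.9063)/2 = 9.5532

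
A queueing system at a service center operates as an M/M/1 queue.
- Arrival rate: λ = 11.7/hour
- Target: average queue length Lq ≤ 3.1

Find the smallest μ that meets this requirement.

For M/M/1: Lq = λ²/(μ(μ-λ))
Need Lq ≤ 3.1, i.e. μ(μ-λ) ≥ λ²/3.1
μ² - 11.7μ - 136.89/3.1 ≥ 0  →  μ² - 11.7μ - 44.158065 ≥ 0
Quadratic formula (positive root): μ = [λ + √(λ² + 4×44.158065)]/2
Discriminant: 136.89 + 4×44.158065 = 313.5223, √313.5223 = 17.7066
μ ≥ (11.7 + 17.7066)/2 = 14.7033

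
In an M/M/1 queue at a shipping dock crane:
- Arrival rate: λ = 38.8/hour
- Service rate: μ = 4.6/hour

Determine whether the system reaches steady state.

Stability requires ρ = λ/(cμ) < 1
ρ = 38.8/(1 × 4.6) = 38.8/4.60 = 8.4348
Since 8.4348 ≥ 1, the system is UNSTABLE.
Queue grows without bound. Need μ > λ = 38.8.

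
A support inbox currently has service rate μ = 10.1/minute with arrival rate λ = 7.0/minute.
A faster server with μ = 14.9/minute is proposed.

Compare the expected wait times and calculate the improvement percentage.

System 1: ρ₁ = 7.0/10.1 = 0.6931, W₁ = 1/(10.1-7.0) = 0.3226
System 2: ρ₂ = 7.0/14.9 = 0.4698, W₂ = 1/(14.9-7.0) = 0.1266
Improvement: (W₁-W₂)/W₁ = (0.3226-0.1266)/0.3226 = 60.76%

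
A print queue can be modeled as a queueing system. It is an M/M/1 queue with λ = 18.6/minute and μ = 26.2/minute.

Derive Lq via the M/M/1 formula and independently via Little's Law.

Method 1 (direct): Lq = λ²/(μ(μ-λ)) = 345.96/(26.2 × 7.60) = 1.7374

Method 2 (Little's Law):
W = 1/(μ-λ) = 1/7.60 = 0.13158
Wq = W - 1/μ = 0.13158 - 0.038168 = 0.09341
Lq = λWq = 18.6 × 0.09341 = 1.7374 ✔ (matches Method 1)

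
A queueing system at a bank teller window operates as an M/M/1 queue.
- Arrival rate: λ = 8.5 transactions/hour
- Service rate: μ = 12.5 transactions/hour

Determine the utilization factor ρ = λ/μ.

Server utilization: ρ = λ/μ
ρ = 8.5/12.5 = 0.6800
The server is busy 68.00% of the time.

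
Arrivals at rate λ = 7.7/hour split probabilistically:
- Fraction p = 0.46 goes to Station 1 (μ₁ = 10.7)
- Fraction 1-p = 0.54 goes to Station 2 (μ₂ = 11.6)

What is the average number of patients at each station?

Effective rates: λ₁ = 7.7×0.46 = 3.542, λ₂ = 7.7×0.54 = 4.158
Station 1: ρ₁ = 3.542/10.7 = 0.3310, L₁ = ρ₁/(1-ρ₁) = 0.3310/(1-0.3310) = 0.4948
Station 2: ρ₂ = 4.158/11.6 = 0.35845, L₂ = ρ₂/(1-ρ₂) = 0.35845/(1-0.35845) = 0.5587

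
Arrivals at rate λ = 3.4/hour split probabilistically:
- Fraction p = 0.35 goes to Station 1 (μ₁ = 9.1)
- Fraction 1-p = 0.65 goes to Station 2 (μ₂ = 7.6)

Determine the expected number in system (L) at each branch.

Effective rates: λ₁ = 3.4×0.35 = 1.19, λ₂ = 3.4×0.65 = 2.21
Station 1: ρ₁ = 1.19/9.1 = 0.13077, L₁ = ρ₁/(1-ρ₁) = 0.13077/(1-0.13077) = 0.1504
Station 2: ρ₂ = 2.21/7.6 = 0.2908, L₂ = ρ₂/(1-ρ₂) = 0.2908/(1-0.2908) = 0.4100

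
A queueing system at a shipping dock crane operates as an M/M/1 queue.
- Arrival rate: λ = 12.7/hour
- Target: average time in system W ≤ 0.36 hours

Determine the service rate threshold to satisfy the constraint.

For M/M/1: W = 1/(μ-λ)
Need W ≤ 0.36, so 1/(μ-λ) ≤ 0.36
μ - λ ≥ 1/0.36 = 2.7778
μ ≥ 12.7 + 2.7778 = 15.4778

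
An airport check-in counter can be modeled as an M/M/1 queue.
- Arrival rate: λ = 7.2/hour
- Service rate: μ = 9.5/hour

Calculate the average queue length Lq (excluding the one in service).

ρ = λ/μ = 7.2/9.5 = 0.7579
For M/M/1: Lq = λ²/(μ(μ-λ))
Lq = 51.84/(9.5 × 2.30)
Lq = 2.3725 passengers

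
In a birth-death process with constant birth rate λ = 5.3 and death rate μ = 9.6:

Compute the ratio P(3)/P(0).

For constant rates: P(n)/P(0) = (λ/μ)^n
P(3)/P(0) = (5.3/9.6)^3 = 0.5521^3 = 0.1683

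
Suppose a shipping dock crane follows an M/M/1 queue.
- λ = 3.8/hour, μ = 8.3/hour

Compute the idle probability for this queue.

ρ = λ/μ = 3.8/8.3 = 0.4578
P(0) = 1 - ρ = 1 - 0.4578 = 0.5422
The server is idle 54.22% of the time.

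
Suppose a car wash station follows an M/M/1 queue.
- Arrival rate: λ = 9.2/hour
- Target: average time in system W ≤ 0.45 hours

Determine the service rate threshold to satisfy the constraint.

For M/M/1: W = 1/(μ-λ)
Need W ≤ 0.45, so 1/(μ-λ) ≤ 0.45
μ - λ ≥ 1/0.45 = 2.2222
μ ≥ 9.2 + 2.2222 = 11.4222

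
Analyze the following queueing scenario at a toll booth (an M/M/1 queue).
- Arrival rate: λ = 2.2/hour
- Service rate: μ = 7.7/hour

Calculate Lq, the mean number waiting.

ρ = λ/μ = 2.2/7.7 = 0.2857
For M/M/1: Lq = λ²/(μ(μ-λ))
Lq = 4.84/(7.7 × 5.50)
Lq = 0.1143 vehicles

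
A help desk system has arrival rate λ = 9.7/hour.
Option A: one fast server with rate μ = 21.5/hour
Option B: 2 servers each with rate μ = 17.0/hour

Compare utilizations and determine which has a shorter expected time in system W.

Option A: single server μ = 21.5 (M/M/1)
  ρ_A = 9.7/21.5 = 0.4512
  W_A = 1/(μ-λ) = 1/(21.5-9.7) = 1/11.80 = 0.08475

Option B: 2 servers μ = 17.0 (M/M/2)
  ρ_B = λ/(cμ) = 9.7/(2×17.0) = 0.2853
  Offered load a = λ/μ = cρ = 9.7/17.0 = 0.5706
  P₀ = [ Σₙ₌₀^1 aⁿ/n! + a^2/(2!(1-ρ)) ]⁻¹
  Σ = a^0/0! + a^1/1! = 1.0000 + 0.5706 = 1.5706
  a^2/(2!(1-ρ)) = 0.3256/(2 × 0.7147) = 0.2278
  P₀ = 1/(1.5706 + 0.22777) = 0.5561
  Lq = P₀·a^2·ρ / (2!(1-ρ)²) = 0.55606 × 0.32557 × 0.28529 / (2 × 0.51080) = 0.05056
  Wq_B = Lq/λ = 0.0505567/9.7 = 0.0052120
  W_B = Wq_B + 1/μ = 0.0052120 + 0.058824 = 0.06404

Since W_B = 0.06404 < W_A = 0.08475, Option B (multiple servers) has the shorter time in system.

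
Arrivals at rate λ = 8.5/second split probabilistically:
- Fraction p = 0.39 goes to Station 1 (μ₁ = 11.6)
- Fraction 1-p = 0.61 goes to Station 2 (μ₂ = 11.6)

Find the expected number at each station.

Effective rates: λ₁ = 8.5×0.39 = 3.315, λ₂ = 8.5×0.61 = 5.185
Station 1: ρ₁ = 3.315/11.6 = 0.28578, L₁ = ρ₁/(1-ρ₁) = 0.28578/(1-0.28578) = 0.4001
Station 2: ρ₂ = 5.185/11.6 = 0.4470, L₂ = ρ₂/(1-ρ₂) = 0.4470/(1-0.4470) = 0.8083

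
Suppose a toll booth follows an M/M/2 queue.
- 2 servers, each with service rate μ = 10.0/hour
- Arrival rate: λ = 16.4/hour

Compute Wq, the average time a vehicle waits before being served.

Traffic intensity: ρ = λ/(cμ) = 16.4/(2×10.0) = 0.8200
Since ρ = 0.8200 < 1, system is stable.
Offered load a = λ/μ = cρ = 16.4/10.0 = 1.6400
P₀ = [ Σₙ₌₀^1 aⁿ/n! + a^2/(2!(1-ρ)) ]⁻¹
Σ = a^0/0! + a^1/1! = 1.0000 + 1.6400 = 2.6400
a^2/(2!(1-ρ)) = 2.6896/(2 × 0.1800) = 7.4711
P₀ = 1/(2.6400 + 7.4711) = 0.09890
Lq = P₀·a^2·ρ / (2!(1-ρ)²) = 0.09890 × 2.6896 × 0.8200 / (2 × 0.03240) = 3.3661
Wq = Lq/λ = 3.3661/16.4 = 0.2053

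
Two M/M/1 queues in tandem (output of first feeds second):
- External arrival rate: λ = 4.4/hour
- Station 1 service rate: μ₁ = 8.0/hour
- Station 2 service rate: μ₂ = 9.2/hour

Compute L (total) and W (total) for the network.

By Jackson's theorem, each station behaves as independent M/M/1.
Station 1: ρ₁ = 4.4/8.0 = 0.5500, L₁ = ρ₁/(1-ρ₁) = λ/(μ₁-λ) = 4.4/3.60 = 1.2222
Station 2: ρ₂ = 4.4/9.2 = 0.4783, L₂ = ρ₂/(1-ρ₂) = λ/(μ₂-λ) = 4.4/4.80 = 0.9167
Total: L = L₁ + L₂ = 1.2222 + 0.9167 = 2.1389
W = L/λ = 2.1389/4.4 = 0.4861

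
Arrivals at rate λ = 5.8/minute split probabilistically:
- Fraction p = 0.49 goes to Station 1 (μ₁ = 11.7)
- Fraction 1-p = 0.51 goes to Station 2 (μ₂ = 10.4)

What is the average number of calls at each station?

Effective rates: λ₁ = 5.8×0.49 = 2.842, λ₂ = 5.8×0.51 = 2.958
Station 1: ρ₁ = 2.842/11.7 = 0.2429, L₁ = ρ₁/(1-ρ₁) = 0.2429/(1-0.2429) = 0.3208
Station 2: ρ₂ = 2.958/10.4 = 0.28442, L₂ = ρ₂/(1-ρ₂) = 0.28442/(1-0.28442) = 0.3975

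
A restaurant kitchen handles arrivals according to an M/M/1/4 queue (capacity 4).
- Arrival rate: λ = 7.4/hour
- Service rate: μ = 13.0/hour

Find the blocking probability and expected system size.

ρ = λ/μ = 7.4/13.0 = 0.56923
P₀ = (1-ρ)/(1-ρ^(K+1)) = (1-0.56923)/(1-0.56923^5) = 0.4308/0.9402 = 0.4582
P_K = P₀×ρ^K = 0.45815 × 0.56923^4 = 0.45815 × 0.10499 = 0.04810
Blocking probability P_4 = 0.04810 (4.81%)
L = ρ[1 - (K+1)ρ^K + Kρ^(K+1)] / [(1-ρ)(1-ρ^(K+1))]
L = 0.56923 × (1 - 5×0.10499 + 4×0.059764) / ((1 - 0.56923) × (1 - 0.059764)) = 1.0036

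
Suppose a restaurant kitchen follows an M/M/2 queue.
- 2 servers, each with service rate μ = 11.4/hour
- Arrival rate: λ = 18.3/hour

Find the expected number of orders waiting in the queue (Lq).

Traffic intensity: ρ = λ/(cμ) = 18.3/(2×11.4) = 0.8026
Since ρ = 0.8026 < 1, system is stable.
Offered load a = λ/μ = cρ = 18.3/11.4 = 1.6053
P₀ = [ Σₙ₌₀^1 aⁿ/n! + a^2/(2!(1-ρ)) ]⁻¹
Σ = a^0/0! + a^1/1! = 1.0000 + 1.6053 = 2.6053
a^2/(2!(1-ρ)) = 2.5769/(2 × 0.19737) = 6.5281
P₀ = 1/(2.6053 + 6.5281) = 0.1095
Lq = P₀·a^2·ρ / (2!(1-ρ)²) = 0.10949 × 2.5769 × 0.80263 / (2 × 0.038954) = 2.9067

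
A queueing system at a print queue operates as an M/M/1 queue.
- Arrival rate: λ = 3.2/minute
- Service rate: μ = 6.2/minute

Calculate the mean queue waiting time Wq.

First, compute utilization: ρ = λ/μ = 3.2/6.2 = 0.5161
For M/M/1: Wq = λ/(μ(μ-λ))
Wq = 3.2/(6.2 × (6.2-3.2))
Wq = 3.2/(6.2 × 3.00)
Wq = 0.1720 minutes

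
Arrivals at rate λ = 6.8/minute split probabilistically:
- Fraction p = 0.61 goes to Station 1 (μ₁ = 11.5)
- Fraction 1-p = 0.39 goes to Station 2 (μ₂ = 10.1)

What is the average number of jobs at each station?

Effective rates: λ₁ = 6.8×0.61 = 4.148, λ₂ = 6.8×0.39 = 2.652
Station 1: ρ₁ = 4.148/11.5 = 0.3607, L₁ = ρ₁/(1-ρ₁) = 0.3607/(1-0.3607) = 0.5642
Station 2: ρ₂ = 2.652/10.1 = 0.2626, L₂ = ρ₂/(1-ρ₂) = 0.2626/(1-0.2626) = 0.3561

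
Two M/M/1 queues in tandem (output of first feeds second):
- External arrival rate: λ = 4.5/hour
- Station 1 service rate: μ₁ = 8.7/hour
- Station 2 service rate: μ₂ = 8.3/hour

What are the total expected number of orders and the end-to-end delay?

By Jackson's theorem, each station behaves as independent M/M/1.
Station 1: ρ₁ = 4.5/8.7 = 0.5172, L₁ = ρ₁/(1-ρ₁) = λ/(μ₁-λ) = 4.5/4.20 = 1.07143
Station 2: ρ₂ = 4.5/8.3 = 0.5422, L₂ = ρ₂/(1-ρ₂) = λ/(μ₂-λ) = 4.5/3.80 = 1.18421
Total: L = L₁ + L₂ = 1.07143 + 1.18421 = 2.25564
W = L/λ = 2.25564/4.5 = 0.5013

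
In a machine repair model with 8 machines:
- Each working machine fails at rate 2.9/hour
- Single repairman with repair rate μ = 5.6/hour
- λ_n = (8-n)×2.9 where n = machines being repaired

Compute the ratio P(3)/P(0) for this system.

P(3)/P(0) = ∏_{i=0}^{3-1} λ_i/μ_{i+1}
= (8-0)×2.9/5.6 × (8-1)×2.9/5.6 × (8-2)×2.9/5.6
= 46.6626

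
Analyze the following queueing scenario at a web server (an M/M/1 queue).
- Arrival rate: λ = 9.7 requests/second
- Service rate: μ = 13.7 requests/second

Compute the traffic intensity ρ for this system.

Server utilization: ρ = λ/μ
ρ = 9.7/13.7 = 0.7080
The server is busy 70.80% of the time.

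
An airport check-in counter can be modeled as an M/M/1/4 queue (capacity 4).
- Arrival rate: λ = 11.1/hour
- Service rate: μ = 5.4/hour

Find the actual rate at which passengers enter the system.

ρ = λ/μ = 11.1/5.4 = 2.0556
P₀ = (1-ρ)/(1-ρ^(K+1)) = (1-2.0556)/(1-2.0556^5) = -1.0556/-35.7023 = 0.02957
P_K = P₀×ρ^K = 0.029567 × 2.0556^4 = 0.029567 × 17.8548 = 0.5279
λ_eff = λ(1-P_K) = 11.1 × (1 - 0.5279) = 11.1 × 0.4721 = 5.2403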